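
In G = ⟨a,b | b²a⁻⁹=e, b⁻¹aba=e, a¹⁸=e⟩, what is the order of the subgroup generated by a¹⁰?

|⟨a¹⁰⟩| equals the order of a¹⁰. Compute successive powers until reaching e:
  (a¹⁰)¹ = a¹⁰, (a¹⁰)² = a², (a¹⁰)³ = a¹², (a¹⁰)⁴ = a⁴, (a¹⁰)⁵ = a¹⁴, (a¹⁰)⁶ = a⁶, (a¹⁰)⁷ = a¹⁶, (a¹⁰)⁸ = a⁸, (a¹⁰)⁹ = e.
The smallest positive k with (a¹⁰)ᵏ = e is 9, so |⟨a¹⁰⟩| = 9.

Answer: 9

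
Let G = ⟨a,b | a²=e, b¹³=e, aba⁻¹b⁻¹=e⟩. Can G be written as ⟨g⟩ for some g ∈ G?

|G| = 26. The element ab has order 26 (its powers give 26 distinct elements), so ⟨ab⟩ = G and G is cyclic.

Answer: Yes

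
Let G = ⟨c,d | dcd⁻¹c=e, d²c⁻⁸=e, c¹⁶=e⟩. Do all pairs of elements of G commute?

c·d = cd but d·c = c⁷d⁻¹, so c·d ≠ d·c and G is not abelian.

Answer: No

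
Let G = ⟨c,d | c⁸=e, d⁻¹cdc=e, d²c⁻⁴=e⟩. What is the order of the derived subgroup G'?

G' = [G, G] is generated by all commutators. The generator-pair commutators are: [c, d] = c².
The subgroup they normally generate is {e, c², c⁴, c⁶}, of order 4.
Check: |G/G'| = 16/4 = 4 is the order of the abelianisation.

Answer: 4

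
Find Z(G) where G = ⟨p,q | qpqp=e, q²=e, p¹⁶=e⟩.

An element z ∈ Z(G) iff z commutes with every generator.
For example p⁸ is central: (p⁸)·p = p⁹ = p·(p⁸); (p⁸)·q = p⁸q = q·(p⁸).
Whereas p ∉ Z(G) since p·q = pq ≠ p¹⁵q = q·p.
Checking each of the 32 elements this way gives Z(G) = {e, p⁸}, of order 2.

Answer: {e, p⁸}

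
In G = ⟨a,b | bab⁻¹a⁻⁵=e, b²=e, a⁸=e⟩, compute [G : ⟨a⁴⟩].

First find ord(a⁴) by computing successive powers:
  (a⁴)¹ = a⁴, (a⁴)² = e.
So |⟨a⁴⟩| = ord(a⁴) = 2. With |G| = 16, by Lagrange [G : ⟨a⁴⟩] = 16/2 = 8.

Answer: 8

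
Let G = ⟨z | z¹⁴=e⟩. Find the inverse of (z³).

The order of (z³) is 14 (smallest k with (z³)ᵏ = e), so (z³)⁻¹ = (z³)¹³ = z¹¹.
Check: (z³) · (z¹¹) → (z³) · z¹¹ = e, giving e as required.

Answer: z¹¹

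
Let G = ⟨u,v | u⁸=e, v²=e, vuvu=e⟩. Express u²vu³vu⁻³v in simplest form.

Multiply left to right, reducing at each step:
  (u²) · v = u²v
  (u²v) · u³ = u⁷v
  (u⁷v) · v = u⁷
  (u⁷) · u⁻³ = u⁴
  (u⁴) · v = u⁴v

Answer: u⁴v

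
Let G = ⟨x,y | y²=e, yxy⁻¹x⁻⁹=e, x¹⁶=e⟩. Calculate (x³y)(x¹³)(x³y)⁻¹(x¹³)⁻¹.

[(x³y), (x¹³)] = (x³y)·(x¹³)·(x³y)⁻¹·(x¹³)⁻¹.
  (x³y) · (x¹³) = x⁸y
  (x⁸y) · (x⁵y) = x⁵
  (x⁵) · (x³) = x⁸

Answer: x⁸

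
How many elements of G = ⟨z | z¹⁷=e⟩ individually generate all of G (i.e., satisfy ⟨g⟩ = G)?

G is cyclic of order 17. An element generates G iff its order is 17, and a cyclic group of order 17 has exactly φ(17) = 16 such elements.

Answer: 16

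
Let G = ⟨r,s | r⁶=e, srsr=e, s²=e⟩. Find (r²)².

Compute successive powers of (r²), reducing at each step:
  (r²)²: (r²) · r² = r⁴

Answer: r⁴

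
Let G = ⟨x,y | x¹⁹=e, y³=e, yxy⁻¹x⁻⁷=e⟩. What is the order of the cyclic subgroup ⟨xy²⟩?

|⟨xy²⟩| equals the order of xy². Compute successive powers until reaching e:
  (xy²)¹ = xy², (xy²)² = x¹²y, (xy²)³ = e.
The smallest positive k with (xy²)ᵏ = e is 3, so |⟨xy²⟩| = 3.

Answer: 3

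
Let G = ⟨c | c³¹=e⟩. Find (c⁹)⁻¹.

The order of (c⁹) is 31 (smallest k with (c⁹)ᵏ = e), so (c⁹)⁻¹ = (c⁹)³⁰ = c²².
Check: (c⁹) · (c²²) → (c⁹) · c²² = e, giving e as required.

Answer: c²²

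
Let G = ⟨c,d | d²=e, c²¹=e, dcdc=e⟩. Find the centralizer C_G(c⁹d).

⟨c⁹d⟩ ⊆ C_G(c⁹d) since powers of c⁹d commute with c⁹d; so |C_G(c⁹d)| ≥ |⟨c⁹d⟩| = 2.
By orbit–stabilizer, |C_G(c⁹d)| = |G| / |conj. class of c⁹d| = 42 / 21 = 2.
The 2 elements commuting with c⁹d are {e, c⁹d}.

Answer: {e, c⁹d}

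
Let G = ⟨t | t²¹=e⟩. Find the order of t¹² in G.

Compute successive powers until reaching e:
  (t¹²)¹ = t¹², (t¹²)² = t³, (t¹²)³ = t¹⁵, (t¹²)⁴ = t⁶, (t¹²)⁵ = t¹⁸, (t¹²)⁶ = t⁹, (t¹²)⁷ = e.
The smallest positive k with (t¹²)ᵏ = e is 7.

Answer: 7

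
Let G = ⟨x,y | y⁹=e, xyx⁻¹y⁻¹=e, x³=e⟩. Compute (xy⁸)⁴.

Compute successive powers of (xy⁸), reducing at each step:
  (xy⁸)²: (xy⁸) · x = x²y⁸;   (x²y⁸) · y⁸ = x²y⁷
  (xy⁸)³: (x²y⁷) · x = y⁷;   (y⁷) · y⁸ = y⁶
  (xy⁸)⁴: (y⁶) · x = xy⁶;   (xy⁶) · y⁸ = xy⁵

Answer: xy⁵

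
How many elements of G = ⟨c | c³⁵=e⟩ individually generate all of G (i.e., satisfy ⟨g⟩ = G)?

G is cyclic of order 35. An element generates G iff its order is 35, and a cyclic group of order 35 has exactly φ(35) = 24 such elements.

Answer: 24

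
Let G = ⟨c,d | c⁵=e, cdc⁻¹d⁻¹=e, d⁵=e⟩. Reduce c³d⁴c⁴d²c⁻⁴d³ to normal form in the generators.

Multiply left to right, reducing at each step:
  (c³) · d⁴ = c³d⁴
  (c³d⁴) · c⁴ = c²d⁴
  (c²d⁴) · d² = c²d
  (c²d) · c⁻⁴ = c³d
  (c³d) · d³ = c³d⁴

Answer: c³d⁴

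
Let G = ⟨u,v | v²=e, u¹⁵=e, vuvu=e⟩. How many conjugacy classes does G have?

The conjugacy classes (representative and size) are:
  [e] (size 1), [u¹⁴] (size 2), [u²] (size 2), [u³] (size 2), [u⁴] (size 2), [u¹⁰] (size 2), [u⁹] (size 2), [u⁷] (size 2), [u¹³v] (size 15).
Class equation: 1 + 2 + 2 + 2 + 2 + 2 + 2 + 2 + 15 = 30 = |G|. So G has 9 conjugacy classes.

Answer: 9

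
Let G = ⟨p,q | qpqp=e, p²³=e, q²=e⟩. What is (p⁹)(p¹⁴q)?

Compute (p⁹) · (p¹⁴q) by multiplying left to right and reducing via the relations at each step:
  (p⁹) · p¹⁴ = e
  e · q = q

Answer: q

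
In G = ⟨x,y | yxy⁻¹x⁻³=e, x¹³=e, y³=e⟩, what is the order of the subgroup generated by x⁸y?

|⟨x⁸y⟩| equals the order of x⁸y. Compute successive powers until reaching e:
  (x⁸y)¹ = x⁸y, (x⁸y)² = x⁶y², (x⁸y)³ = e.
The smallest positive k with (x⁸y)ᵏ = e is 3, so |⟨x⁸y⟩| = 3.

Answer: 3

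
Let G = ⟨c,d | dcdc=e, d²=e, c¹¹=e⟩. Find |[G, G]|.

G' = [G, G] is generated by all commutators. The generator-pair commutators are: [c, d] = c².
The subgroup they normally generate is {e, c, c², c³, c⁴, c⁵, c⁶, c⁷, c⁸, c⁹, c¹⁰}, of order 11.
Check: |G/G'| = 22/11 = 2 is the order of the abelianisation.

Answer: 11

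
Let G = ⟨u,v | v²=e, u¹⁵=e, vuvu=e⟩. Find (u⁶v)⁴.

Compute successive powers of (u⁶v), reducing at each step:
  (u⁶v)²: (u⁶v) · u⁶ = v;   v · v = e
  (u⁶v)³: e · u⁶ = u⁶;   (u⁶) · v = u⁶v
  (u⁶v)⁴: (u⁶v) · u⁶ = v;   v · v = e

Answer: e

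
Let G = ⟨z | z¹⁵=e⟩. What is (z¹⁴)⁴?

Compute successive powers of (z¹⁴), reducing at each step:
  (z¹⁴)²: (z¹⁴) · z¹⁴ = z¹³
  (z¹⁴)³: (z¹³) · z¹⁴ = z¹²
  (z¹⁴)⁴: (z¹²) · z¹⁴ = z¹¹

Answer: z¹¹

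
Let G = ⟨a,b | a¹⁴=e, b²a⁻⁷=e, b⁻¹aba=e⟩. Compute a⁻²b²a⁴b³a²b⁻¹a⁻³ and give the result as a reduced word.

Multiply left to right, reducing at each step:
  (a¹²) · b² = a⁵
  (a⁵) · a⁴ = a⁹
  (a⁹) · b³ = a²b
  (a²b) · a² = b
  b · b⁻¹ = e
  e · a⁻³ = a¹¹

Answer: a¹¹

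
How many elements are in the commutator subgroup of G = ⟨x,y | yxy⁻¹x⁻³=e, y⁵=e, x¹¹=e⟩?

G' = [G, G] is generated by all commutators. The generator-pair commutators are: [x, y] = x⁹.
The subgroup they normally generate is {e, x, x², x³, x⁴, x⁵, x⁶, x⁷, x⁸, x⁹, x¹⁰}, of order 11.
Check: |G/G'| = 55/11 = 5 is the order of the abelianisation.

Answer: 11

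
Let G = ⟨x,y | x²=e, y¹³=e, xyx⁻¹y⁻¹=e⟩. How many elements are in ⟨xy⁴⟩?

|⟨xy⁴⟩| equals the order of xy⁴. Compute successive powers until reaching e:
  (xy⁴)¹ = xy⁴, (xy⁴)² = y⁸, (xy⁴)³ = xy¹², (xy⁴)⁴ = y³, (xy⁴)⁵ = xy⁷, (xy⁴)⁶ = y¹¹, (xy⁴)⁷ = xy², (xy⁴)⁸ = y⁶, (xy⁴)⁹ = xy¹⁰, (xy⁴)¹⁰ = y, (xy⁴)¹¹ = xy⁵, (xy⁴)¹² = y⁹, (xy⁴)¹³ = x, (xy⁴)¹⁴ = y⁴, (xy⁴)¹⁵ = xy⁸, (xy⁴)¹⁶ = y¹², (xy⁴)¹⁷ = xy³, (xy⁴)¹⁸ = y⁷, (xy⁴)¹⁹ = xy¹¹, (xy⁴)²⁰ = y², (xy⁴)²¹ = xy⁶, (xy⁴)²² = y¹⁰, (xy⁴)²³ = xy, (xy⁴)²⁴ = y⁵, (xy⁴)²⁵ = xy⁹, (xy⁴)²⁶ = e.
The smallest positive k with (xy⁴)ᵏ = e is 26, so |⟨xy⁴⟩| = 26.

Answer: 26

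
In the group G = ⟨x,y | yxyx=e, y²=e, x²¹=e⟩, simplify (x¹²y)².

Compute successive powers of (x¹²y), reducing at each step:
  (x¹²y)²: (x¹²y) · x¹² = y;   y · y = e

Answer: e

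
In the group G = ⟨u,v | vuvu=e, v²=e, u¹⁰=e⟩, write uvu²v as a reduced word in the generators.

Multiply left to right, reducing at each step:
  u · v = uv
  (uv) · u² = u⁹v
  (u⁹v) · v = u⁹

Answer: u⁹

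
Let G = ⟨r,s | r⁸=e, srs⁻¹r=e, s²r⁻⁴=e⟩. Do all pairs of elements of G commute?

r·s = rs but s·r = r³s⁻¹, so r·s ≠ s·r and G is not abelian.

Answer: No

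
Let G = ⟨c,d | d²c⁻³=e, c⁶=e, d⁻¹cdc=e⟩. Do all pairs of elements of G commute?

c·d = cd but d·c = c²d⁻¹, so c·d ≠ d·c and G is not abelian.

Answer: No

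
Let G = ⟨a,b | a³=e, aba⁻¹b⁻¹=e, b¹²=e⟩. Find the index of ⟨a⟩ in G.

First find ord(a) by computing successive powers:
  a¹ = a, a² = a², a³ = e.
So |⟨a⟩| = ord(a) = 3. With |G| = 36, by Lagrange [G : ⟨a⟩] = 36/3 = 12.

Answer: 12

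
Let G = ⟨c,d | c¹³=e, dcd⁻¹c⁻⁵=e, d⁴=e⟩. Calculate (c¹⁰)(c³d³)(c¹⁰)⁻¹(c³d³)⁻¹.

[(c¹⁰), (c³d³)] = (c¹⁰)·(c³d³)·(c¹⁰)⁻¹·(c³d³)⁻¹.
  (c¹⁰) · (c³d³) = d³
  (d³) · (c³) = c¹¹d³
  (c¹¹d³) · (c¹¹d) = c⁸

Answer: c⁸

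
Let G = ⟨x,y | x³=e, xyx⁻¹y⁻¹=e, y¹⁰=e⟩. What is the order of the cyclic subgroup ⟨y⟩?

|⟨y⟩| equals the order of y. Compute successive powers until reaching e:
  y¹ = y, y² = y², y³ = y³, y⁴ = y⁴, y⁵ = y⁵, y⁶ = y⁶, y⁷ = y⁷, y⁸ = y⁸, y⁹ = y⁹, y¹⁰ = e.
The smallest positive k with yᵏ = e is 10, so |⟨y⟩| = 10.

Answer: 10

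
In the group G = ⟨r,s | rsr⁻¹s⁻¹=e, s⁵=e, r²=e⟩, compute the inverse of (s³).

The order of (s³) is 5 (smallest k with (s³)ᵏ = e), so (s³)⁻¹ = (s³)⁴ = s².
Check: (s³) · (s²) → (s³) · s² = e, giving e as required.

Answer: s²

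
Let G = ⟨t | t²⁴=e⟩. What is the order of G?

G is generated by a single element, so G is cyclic. The relator gives t²⁴ = e and no smaller power is forced to be e, so the 24 powers {e, t, t², t³, t⁴, t⁵, t⁶, t⁷, t⁸, t⁹, t²², t²³, t²¹, t²⁰, t¹², t¹³, t¹¹, t¹⁰, t¹⁴, t¹⁵, t¹⁶, t¹⁷, t¹⁸, t¹⁹} are distinct. Hence |G| = 24.

Answer: 24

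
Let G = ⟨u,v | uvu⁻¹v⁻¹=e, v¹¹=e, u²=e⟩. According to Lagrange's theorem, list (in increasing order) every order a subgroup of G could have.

|G| = 22 = 2 · 11. By Lagrange's theorem the order of any subgroup divides 22; the divisors of 22 are 1, 2, 11, 22.

Answer: 1, 2, 11, 22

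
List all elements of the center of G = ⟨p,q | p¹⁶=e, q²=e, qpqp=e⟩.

An element z ∈ Z(G) iff z commutes with every generator.
For example p⁸ is central: (p⁸)·p = p⁹ = p·(p⁸); (p⁸)·q = p⁸q = q·(p⁸).
Whereas p ∉ Z(G) since p·q = pq ≠ p¹⁵q = q·p.
Checking each of the 32 elements this way gives Z(G) = {e, p⁸}, of order 2.

Answer: {e, p⁸}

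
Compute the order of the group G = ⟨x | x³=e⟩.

G is generated by a single element, so G is cyclic. The relator gives x³ = e and no smaller power is forced to be e, so the 3 powers {e, x, x²} are distinct. Hence |G| = 3.

Answer: 3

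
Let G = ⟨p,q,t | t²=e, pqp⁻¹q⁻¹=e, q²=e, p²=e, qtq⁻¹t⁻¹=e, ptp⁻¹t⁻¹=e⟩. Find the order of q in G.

Compute successive powers until reaching e:
  q¹ = q, q² = e.
The smallest positive k with qᵏ = e is 2.

Answer: 2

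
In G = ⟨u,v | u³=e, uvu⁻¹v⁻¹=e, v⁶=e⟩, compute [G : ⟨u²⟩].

First find ord(u²) by computing successive powers:
  (u²)¹ = u², (u²)² = u, (u²)³ = e.
So |⟨u²⟩| = ord(u²) = 3. With |G| = 18, by Lagrange [G : ⟨u²⟩] = 18/3 = 6.

Answer: 6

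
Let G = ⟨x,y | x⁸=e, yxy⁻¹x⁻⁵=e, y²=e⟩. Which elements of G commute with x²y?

⟨x²y⟩ ⊆ C_G(x²y) since powers of x²y commute with x²y; so |C_G(x²y)| ≥ |⟨x²y⟩| = 4.
By orbit–stabilizer, |C_G(x²y)| = |G| / |conj. class of x²y| = 16 / 2 = 8.
The 8 elements commuting with x²y are {e, x², x⁴, x⁶, y, x⁶y, x²y, x⁴y}.

Answer: {e, x², x⁴, x⁶, y, x⁶y, x²y, x⁴y}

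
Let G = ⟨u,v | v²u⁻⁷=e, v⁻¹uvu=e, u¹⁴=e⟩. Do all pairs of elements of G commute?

u·v = uv but v·u = u⁶v⁻¹, so u·v ≠ v·u and G is not abelian.

Answer: No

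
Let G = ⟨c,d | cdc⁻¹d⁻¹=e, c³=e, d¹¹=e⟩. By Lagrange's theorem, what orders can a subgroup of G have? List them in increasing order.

|G| = 33 = 3 · 11. By Lagrange's theorem the order of any subgroup divides 33; the divisors of 33 are 1, 3, 11, 33.

Answer: 1, 3, 11, 33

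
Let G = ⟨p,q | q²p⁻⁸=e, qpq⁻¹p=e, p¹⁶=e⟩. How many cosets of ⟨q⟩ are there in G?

First find ord(q) by computing successive powers:
  q¹ = q, q² = p⁸, q³ = q⁻¹, q⁴ = e.
So |⟨q⟩| = ord(q) = 4. With |G| = 32, by Lagrange [G : ⟨q⟩] = 32/4 = 8.

Answer: 8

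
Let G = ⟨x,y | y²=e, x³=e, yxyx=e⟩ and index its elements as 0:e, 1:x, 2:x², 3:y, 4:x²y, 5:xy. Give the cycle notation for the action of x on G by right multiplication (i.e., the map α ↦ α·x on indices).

(0 1 2)(3 4 5)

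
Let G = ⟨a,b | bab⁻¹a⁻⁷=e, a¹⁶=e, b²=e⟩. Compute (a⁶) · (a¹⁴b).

Compute (a⁶) · (a¹⁴b) by multiplying left to right and reducing via the relations at each step:
  (a⁶) · a¹⁴ = a⁴
  (a⁴) · b = a⁴b

Answer: a⁴b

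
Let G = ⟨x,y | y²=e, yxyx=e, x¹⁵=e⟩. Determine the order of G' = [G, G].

G' = [G, G] is generated by all commutators. The generator-pair commutators are: [x, y] = x².
The subgroup they normally generate is {e, x, x², x³, x⁴, x⁵, x⁶, x⁷, x⁸, x⁹, x¹⁰, x¹¹, x¹², x¹³, x¹⁴}, of order 15.
Check: |G/G'| = 30/15 = 2 is the order of the abelianisation.

Answer: 15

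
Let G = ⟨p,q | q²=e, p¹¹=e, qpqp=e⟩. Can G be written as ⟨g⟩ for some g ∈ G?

Every cyclic group is abelian. But p·q = pq while q·p = p¹⁰q, so p·q ≠ q·p and G is not abelian. Hence G is not cyclic.

Answer: No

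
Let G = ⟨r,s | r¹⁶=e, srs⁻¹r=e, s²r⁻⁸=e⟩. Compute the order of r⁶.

Compute successive powers until reaching e:
  (r⁶)¹ = r⁶, (r⁶)² = r¹², (r⁶)³ = r², (r⁶)⁴ = r⁸, (r⁶)⁵ = r¹⁴, (r⁶)⁶ = r⁴, (r⁶)⁷ = r¹⁰, (r⁶)⁸ = e.
The smallest positive k with (r⁶)ᵏ = e is 8.

Answer: 8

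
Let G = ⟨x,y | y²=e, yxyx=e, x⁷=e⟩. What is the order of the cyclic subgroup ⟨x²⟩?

|⟨x²⟩| equals the order of x². Compute successive powers until reaching e:
  (x²)¹ = x², (x²)² = x⁴, (x²)³ = x⁶, (x²)⁴ = x, (x²)⁵ = x³, (x²)⁶ = x⁵, (x²)⁷ = e.
The smallest positive k with (x²)ᵏ = e is 7, so |⟨x²⟩| = 7.

Answer: 7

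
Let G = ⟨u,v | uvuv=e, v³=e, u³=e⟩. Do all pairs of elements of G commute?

u·v = uv but v·u = u²v², so u·v ≠ v·u and G is not abelian.

Answer: No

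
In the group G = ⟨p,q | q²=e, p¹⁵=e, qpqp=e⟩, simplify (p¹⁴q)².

Compute successive powers of (p¹⁴q), reducing at each step:
  (p¹⁴q)²: (p¹⁴q) · p¹⁴ = q;   q · q = e

Answer: e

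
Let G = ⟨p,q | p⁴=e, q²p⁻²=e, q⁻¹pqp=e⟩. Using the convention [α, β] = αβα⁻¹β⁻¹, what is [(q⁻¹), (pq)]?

[(q⁻¹), (pq)] = (q⁻¹)·(pq)·(q⁻¹)⁻¹·(pq)⁻¹.
  (q⁻¹) · (pq) = p³
  (p³) · q = pq⁻¹
  (pq⁻¹) · (pq⁻¹) = p²

Answer: p²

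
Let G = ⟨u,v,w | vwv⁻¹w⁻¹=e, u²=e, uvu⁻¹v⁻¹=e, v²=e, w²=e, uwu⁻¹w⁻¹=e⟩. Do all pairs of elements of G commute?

Each pair of generators commutes: u·v = uv = v·u; u·w = uw = w·u; v·w = vw = w·v. Since the generators pairwise commute, every element of G commutes with every other, so G is abelian.

Answer: Yes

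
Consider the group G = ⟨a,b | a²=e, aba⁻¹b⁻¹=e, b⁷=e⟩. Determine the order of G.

Enumerate words in the generators, reducing via the relations: the distinct elements are
  {a, b, e, ab, b², b³, b⁴, b⁵, b⁶, ab², ab³, ab⁴, ab⁵, ab⁶}.
No further products give new elements, so |G| = 14.

Answer: 14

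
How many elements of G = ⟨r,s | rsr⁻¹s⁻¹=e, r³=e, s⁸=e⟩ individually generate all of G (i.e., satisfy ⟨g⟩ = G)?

G is cyclic of order 24. An element generates G iff its order is 24, and a cyclic group of order 24 has exactly φ(24) = 8 such elements.

Answer: 8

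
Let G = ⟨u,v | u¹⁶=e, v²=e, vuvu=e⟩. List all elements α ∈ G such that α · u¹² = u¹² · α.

⟨u¹²⟩ ⊆ C_G(u¹²) since powers of u¹² commute with u¹²; so |C_G(u¹²)| ≥ |⟨u¹²⟩| = 4.
By orbit–stabilizer, |C_G(u¹²)| = |G| / |conj. class of u¹²| = 32 / 2 = 16.
The 16 elements commuting with u¹² are {e, u, u², u³, u⁴, u⁵, u⁶, u⁷, u⁸, u⁹, u¹⁰, u¹¹, u¹², u¹³, u¹⁴, u¹⁵}.

Answer: {e, u, u², u³, u⁴, u⁵, u⁶, u⁷, u⁸, u⁹, u¹⁰, u¹¹, u¹², u¹³, u¹⁴, u¹⁵}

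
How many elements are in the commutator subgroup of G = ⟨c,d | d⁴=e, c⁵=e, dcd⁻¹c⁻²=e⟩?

G' = [G, G] is generated by all commutators. The generator-pair commutators are: [c, d] = c⁴.
The subgroup they normally generate is {e, c, c², c³, c⁴}, of order 5.
Check: |G/G'| = 20/5 = 4 is the order of the abelianisation.

Answer: 5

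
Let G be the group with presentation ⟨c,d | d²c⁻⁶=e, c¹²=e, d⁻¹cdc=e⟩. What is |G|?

Enumerate words in the generators, reducing via the relations: the distinct elements are
  {c, d, e, cd, c², c³, c⁴, c⁵, c⁶, c⁷, c⁸, c⁹, c²d, c³d, c¹¹, c¹⁰, c⁴d, c⁵d, d⁻¹, cd⁻¹, c²d⁻¹, c³d⁻¹, c⁴d⁻¹, c⁵d⁻¹}.
No further products give new elements, so |G| = 24.

Answer: 24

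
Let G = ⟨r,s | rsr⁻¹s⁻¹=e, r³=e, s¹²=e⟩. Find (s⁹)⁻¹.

The order of (s⁹) is 4 (smallest k with (s⁹)ᵏ = e), so (s⁹)⁻¹ = (s⁹)³ = s³.
Check: (s⁹) · (s³) → (s⁹) · s³ = e, giving e as required.

Answer: s³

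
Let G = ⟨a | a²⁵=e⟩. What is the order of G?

G is generated by a single element, so G is cyclic. The relator gives a²⁵ = e and no smaller power is forced to be e, so the 25 powers {a, e, a², a³, a⁴, a⁵, a⁶, a⁷, a⁸, a⁹, a²², a²³, a²¹, a²⁰, a²⁴, a¹², a¹³, a¹¹, a¹⁰, a¹⁴, a¹⁵, a¹⁶, a¹⁷, a¹⁸, a¹⁹} are distinct. Hence |G| = 25.

Answer: 25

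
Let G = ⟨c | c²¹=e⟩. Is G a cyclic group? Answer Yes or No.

|G| = 21. The element c has order 21 (its powers give 21 distinct elements), so ⟨c⟩ = G and G is cyclic.

Answer: Yes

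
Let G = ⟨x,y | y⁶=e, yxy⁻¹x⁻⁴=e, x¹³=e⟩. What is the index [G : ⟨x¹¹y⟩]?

First find ord(x¹¹y) by computing successive powers:
  (x¹¹y)¹ = x¹¹y, (x¹¹y)² = x³y², (x¹¹y)³ = x¹⁰y³, (x¹¹y)⁴ = x¹²y⁴, (x¹¹y)⁵ = x⁷y⁵, (x¹¹y)⁶ = e.
So |⟨x¹¹y⟩| = ord(x¹¹y) = 6. With |G| = 78, by Lagrange [G : ⟨x¹¹y⟩] = 78/6 = 13.

Answer: 13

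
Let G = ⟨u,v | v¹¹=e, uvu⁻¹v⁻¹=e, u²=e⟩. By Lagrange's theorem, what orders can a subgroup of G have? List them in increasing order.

|G| = 22 = 2 · 11. By Lagrange's theorem the order of any subgroup divides 22; the divisors of 22 are 1, 2, 11, 22.

Answer: 1, 2, 11, 22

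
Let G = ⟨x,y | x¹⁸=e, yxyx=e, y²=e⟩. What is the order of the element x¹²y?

Compute successive powers until reaching e:
  (x¹²y)¹ = x¹²y, (x¹²y)² = e.
The smallest positive k with (x¹²y)ᵏ = e is 2.

Answer: 2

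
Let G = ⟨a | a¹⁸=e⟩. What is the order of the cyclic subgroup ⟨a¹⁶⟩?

|⟨a¹⁶⟩| equals the order of a¹⁶. Compute successive powers until reaching e:
  (a¹⁶)¹ = a¹⁶, (a¹⁶)² = a¹⁴, (a¹⁶)³ = a¹², (a¹⁶)⁴ = a¹⁰, (a¹⁶)⁵ = a⁸, (a¹⁶)⁶ = a⁶, (a¹⁶)⁷ = a⁴, (a¹⁶)⁸ = a², (a¹⁶)⁹ = e.
The smallest positive k with (a¹⁶)ᵏ = e is 9, so |⟨a¹⁶⟩| = 9.

Answer: 9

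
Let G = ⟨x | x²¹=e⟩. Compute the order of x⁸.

Compute successive powers until reaching e:
  (x⁸)¹ = x⁸, (x⁸)² = x¹⁶, (x⁸)³ = x³, (x⁸)⁴ = x¹¹, (x⁸)⁵ = x¹⁹, (x⁸)⁶ = x⁶, (x⁸)⁷ = x¹⁴, (x⁸)⁸ = x, (x⁸)⁹ = x⁹, (x⁸)¹⁰ = x¹⁷, (x⁸)¹¹ = x⁴, (x⁸)¹² = x¹², (x⁸)¹³ = x²⁰, (x⁸)¹⁴ = x⁷, (x⁸)¹⁵ = x¹⁵, (x⁸)¹⁶ = x², (x⁸)¹⁷ = x¹⁰, (x⁸)¹⁸ = x¹⁸, (x⁸)¹⁹ = x⁵, (x⁸)²⁰ = x¹³, (x⁸)²¹ = e.
The smallest positive k with (x⁸)ᵏ = e is 21.

Answer: 21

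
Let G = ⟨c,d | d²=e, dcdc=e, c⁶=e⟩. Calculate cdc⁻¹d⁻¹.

[c, d] = c·d·c⁻¹·d⁻¹.
  c · d = cd
  (cd) · (c⁵) = c²d
  (c²d) · d = c²

Answer: c²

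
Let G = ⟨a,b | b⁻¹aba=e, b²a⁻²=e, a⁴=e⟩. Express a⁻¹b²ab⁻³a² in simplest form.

Multiply left to right, reducing at each step:
  (a³) · b² = a
  a · a = a²
  (a²) · b⁻³ = b⁻¹
  (b⁻¹) · a² = b

Answer: b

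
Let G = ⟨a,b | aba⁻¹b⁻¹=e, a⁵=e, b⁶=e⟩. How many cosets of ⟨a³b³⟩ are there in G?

First find ord(a³b³) by computing successive powers:
  (a³b³)¹ = a³b³, (a³b³)² = a, (a³b³)³ = a⁴b³, (a³b³)⁴ = a², (a³b³)⁵ = b³, (a³b³)⁶ = a³, (a³b³)⁷ = ab³, (a³b³)⁸ = a⁴, (a³b³)⁹ = a²b³, (a³b³)¹⁰ = e.
So |⟨a³b³⟩| = ord(a³b³) = 10. With |G| = 30, by Lagrange [G : ⟨a³b³⟩] = 30/10 = 3.

Answer: 3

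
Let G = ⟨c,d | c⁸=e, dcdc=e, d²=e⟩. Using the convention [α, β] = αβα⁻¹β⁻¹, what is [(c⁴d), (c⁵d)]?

[(c⁴d), (c⁵d)] = (c⁴d)·(c⁵d)·(c⁴d)⁻¹·(c⁵d)⁻¹.
  (c⁴d) · (c⁵d) = c⁷
  (c⁷) · (c⁴d) = c³d
  (c³d) · (c⁵d) = c⁶

Answer: c⁶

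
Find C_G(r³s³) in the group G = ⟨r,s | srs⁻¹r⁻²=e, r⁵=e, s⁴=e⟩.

⟨r³s³⟩ ⊆ C_G(r³s³) since powers of r³s³ commute with r³s³; so |C_G(r³s³)| ≥ |⟨r³s³⟩| = 4.
By orbit–stabilizer, |C_G(r³s³)| = |G| / |conj. class of r³s³| = 20 / 5 = 4.
The 4 elements commuting with r³s³ are {e, r²s², r⁴s, r³s³}.

Answer: {e, r²s², r⁴s, r³s³}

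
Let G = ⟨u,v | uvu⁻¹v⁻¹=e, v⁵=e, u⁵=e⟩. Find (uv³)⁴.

Compute successive powers of (uv³), reducing at each step:
  (uv³)²: (uv³) · u = u²v³;   (u²v³) · v³ = u²v
  (uv³)³: (u²v) · u = u³v;   (u³v) · v³ = u³v⁴
  (uv³)⁴: (u³v⁴) · u = u⁴v⁴;   (u⁴v⁴) · v³ = u⁴v²

Answer: u⁴v²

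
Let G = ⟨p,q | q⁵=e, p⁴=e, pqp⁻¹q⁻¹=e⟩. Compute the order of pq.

Compute successive powers until reaching e:
  (pq)¹ = pq, (pq)² = p²q², (pq)³ = p³q³, (pq)⁴ = q⁴, (pq)⁵ = p, (pq)⁶ = p²q, (pq)⁷ = p³q², (pq)⁸ = q³, (pq)⁹ = pq⁴, (pq)¹⁰ = p², (pq)¹¹ = p³q, (pq)¹² = q², (pq)¹³ = pq³, (pq)¹⁴ = p²q⁴, (pq)¹⁵ = p³, (pq)¹⁶ = q, (pq)¹⁷ = pq², (pq)¹⁸ = p²q³, (pq)¹⁹ = p³q⁴, (pq)²⁰ = e.
The smallest positive k with (pq)ᵏ = e is 20.

Answer: 20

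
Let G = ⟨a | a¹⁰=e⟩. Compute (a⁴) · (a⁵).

Compute (a⁴) · (a⁵) by multiplying left to right and reducing via the relations at each step:
  (a⁴) · a⁵ = a⁹

Answer: a⁹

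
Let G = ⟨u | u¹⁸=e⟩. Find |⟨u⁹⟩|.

|⟨u⁹⟩| equals the order of u⁹. Compute successive powers until reaching e:
  (u⁹)¹ = u⁹, (u⁹)² = e.
The smallest positive k with (u⁹)ᵏ = e is 2, so |⟨u⁹⟩| = 2.

Answer: 2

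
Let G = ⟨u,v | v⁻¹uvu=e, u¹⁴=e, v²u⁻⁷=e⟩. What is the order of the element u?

Compute successive powers until reaching e:
  u¹ = u, u² = u², u³ = u³, u⁴ = u⁴, u⁵ = u⁵, u⁶ = u⁶, u⁷ = u⁷, u⁸ = u⁸, u⁹ = u⁹, u¹⁰ = u¹⁰, u¹¹ = u¹¹, u¹² = u¹², u¹³ = u¹³, u¹⁴ = e.
The smallest positive k with uᵏ = e is 14.

Answer: 14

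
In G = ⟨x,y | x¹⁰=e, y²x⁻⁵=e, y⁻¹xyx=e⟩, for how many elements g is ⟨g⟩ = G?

⟨g⟩ = G would require ord(g) = |G| = 20, but the maximum element order in G is 10 < 20. So G is not cyclic and no single element generates it: the count is 0.

Answer: 0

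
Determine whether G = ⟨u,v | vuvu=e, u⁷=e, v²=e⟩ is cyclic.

Every cyclic group is abelian. But u·v = uv while v·u = u⁶v, so u·v ≠ v·u and G is not abelian. Hence G is not cyclic.

Answer: No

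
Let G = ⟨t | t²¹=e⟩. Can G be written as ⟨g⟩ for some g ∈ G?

|G| = 21. The element t has order 21 (its powers give 21 distinct elements), so ⟨t⟩ = G and G is cyclic.

Answer: Yes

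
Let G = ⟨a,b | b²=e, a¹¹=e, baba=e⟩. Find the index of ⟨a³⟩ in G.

First find ord(a³) by computing successive powers:
  (a³)¹ = a³, (a³)² = a⁶, (a³)³ = a⁹, (a³)⁴ = a, (a³)⁵ = a⁴, (a³)⁶ = a⁷, (a³)⁷ = a¹⁰, (a³)⁸ = a², (a³)⁹ = a⁵, (a³)¹⁰ = a⁸, (a³)¹¹ = e.
So |⟨a³⟩| = ord(a³) = 11. With |G| = 22, by Lagrange [G : ⟨a³⟩] = 22/11 = 2.

Answer: 2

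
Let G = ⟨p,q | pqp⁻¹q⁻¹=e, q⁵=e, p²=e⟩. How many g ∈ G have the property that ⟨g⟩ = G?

G is cyclic of order 10. An element generates G iff its order is 10, and a cyclic group of order 10 has exactly φ(10) = 4 such elements.

Answer: 4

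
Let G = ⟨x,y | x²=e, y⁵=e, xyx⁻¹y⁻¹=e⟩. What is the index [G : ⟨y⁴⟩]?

First find ord(y⁴) by computing successive powers:
  (y⁴)¹ = y⁴, (y⁴)² = y³, (y⁴)³ = y², (y⁴)⁴ = y, (y⁴)⁵ = e.
So |⟨y⁴⟩| = ord(y⁴) = 5. With |G| = 10, by Lagrange [G : ⟨y⁴⟩] = 10/5 = 2.

Answer: 2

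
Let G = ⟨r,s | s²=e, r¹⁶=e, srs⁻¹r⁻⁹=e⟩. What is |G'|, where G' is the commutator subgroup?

G' = [G, G] is generated by all commutators. The generator-pair commutators are: [r, s] = r⁸.
The subgroup they normally generate is {e, r⁸}, of order 2.
Check: |G/G'| = 32/2 = 16 is the order of the abelianisation.

Answer: 2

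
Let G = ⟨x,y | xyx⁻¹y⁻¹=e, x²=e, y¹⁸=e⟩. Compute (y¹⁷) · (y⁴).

Compute (y¹⁷) · (y⁴) by multiplying left to right and reducing via the relations at each step:
  (y¹⁷) · y⁴ = y³

Answer: y³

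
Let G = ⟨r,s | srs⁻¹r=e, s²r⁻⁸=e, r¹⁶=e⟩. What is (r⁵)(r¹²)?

Compute (r⁵) · (r¹²) by multiplying left to right and reducing via the relations at each step:
  (r⁵) · r¹² = r

Answer: r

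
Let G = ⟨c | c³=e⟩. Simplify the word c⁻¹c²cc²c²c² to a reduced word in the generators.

Multiply left to right, reducing at each step:
  (c²) · c² = c
  c · c = c²
  (c²) · c² = c
  c · c² = e
  e · c² = c²

Answer: c²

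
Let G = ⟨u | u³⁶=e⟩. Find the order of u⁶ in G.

Compute successive powers until reaching e:
  (u⁶)¹ = u⁶, (u⁶)² = u¹², (u⁶)³ = u¹⁸, (u⁶)⁴ = u²⁴, (u⁶)⁵ = u³⁰, (u⁶)⁶ = e.
The smallest positive k with (u⁶)ᵏ = e is 6.

Answer: 6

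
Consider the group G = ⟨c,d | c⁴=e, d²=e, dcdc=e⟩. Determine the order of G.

Enumerate words in the generators, reducing via the relations: the distinct elements are
  {c, d, e, cd, c², c³, c²d, c³d}.
No further products give new elements, so |G| = 8.

Answer: 8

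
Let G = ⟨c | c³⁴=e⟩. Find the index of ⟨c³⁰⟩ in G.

First find ord(c³⁰) by computing successive powers:
  (c³⁰)¹ = c³⁰, (c³⁰)² = c²⁶, (c³⁰)³ = c²², (c³⁰)⁴ = c¹⁸, (c³⁰)⁵ = c¹⁴, (c³⁰)⁶ = c¹⁰, (c³⁰)⁷ = c⁶, (c³⁰)⁸ = c², (c³⁰)⁹ = c³², (c³⁰)¹⁰ = c²⁸, (c³⁰)¹¹ = c²⁴, (c³⁰)¹² = c²⁰, (c³⁰)¹³ = c¹⁶, (c³⁰)¹⁴ = c¹², (c³⁰)¹⁵ = c⁸, (c³⁰)¹⁶ = c⁴, (c³⁰)¹⁷ = e.
So |⟨c³⁰⟩| = ord(c³⁰) = 17. With |G| = 34, by Lagrange [G : ⟨c³⁰⟩] = 34/17 = 2.

Answer: 2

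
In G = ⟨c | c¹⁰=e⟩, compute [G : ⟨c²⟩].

First find ord(c²) by computing successive powers:
  (c²)¹ = c², (c²)² = c⁴, (c²)³ = c⁶, (c²)⁴ = c⁸, (c²)⁵ = e.
So |⟨c²⟩| = ord(c²) = 5. With |G| = 10, by Lagrange [G : ⟨c²⟩] = 10/5 = 2.

Answer: 2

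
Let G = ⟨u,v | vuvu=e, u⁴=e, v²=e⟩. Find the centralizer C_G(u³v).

⟨u³v⟩ ⊆ C_G(u³v) since powers of u³v commute with u³v; so |C_G(u³v)| ≥ |⟨u³v⟩| = 2.
By orbit–stabilizer, |C_G(u³v)| = |G| / |conj. class of u³v| = 8 / 2 = 4.
The 4 elements commuting with u³v are {e, u², u³v, uv}.

Answer: {e, u², u³v, uv}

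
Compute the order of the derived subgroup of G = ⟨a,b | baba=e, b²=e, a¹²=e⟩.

G' = [G, G] is generated by all commutators. The generator-pair commutators are: [a, b] = a².
The subgroup they normally generate is {e, a², a⁴, a⁶, a⁸, a¹⁰}, of order 6.
Check: |G/G'| = 24/6 = 4 is the order of the abelianisation.

Answer: 6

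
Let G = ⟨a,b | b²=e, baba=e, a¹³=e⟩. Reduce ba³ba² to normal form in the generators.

Multiply left to right, reducing at each step:
  b · a³ = a¹⁰b
  (a¹⁰b) · b = a¹⁰
  (a¹⁰) · a² = a¹²

Answer: a¹²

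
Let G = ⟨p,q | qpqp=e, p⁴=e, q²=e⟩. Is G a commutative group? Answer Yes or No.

p·q = pq but q·p = p³q, so p·q ≠ q·p and G is not abelian.

Answer: No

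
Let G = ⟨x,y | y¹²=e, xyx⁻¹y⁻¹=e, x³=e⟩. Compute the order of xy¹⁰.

Compute successive powers until reaching e:
  (xy¹⁰)¹ = xy¹⁰, (xy¹⁰)² = x²y⁸, (xy¹⁰)³ = y⁶, (xy¹⁰)⁴ = xy⁴, (xy¹⁰)⁵ = x²y², (xy¹⁰)⁶ = e.
The smallest positive k with (xy¹⁰)ᵏ = e is 6.

Answer: 6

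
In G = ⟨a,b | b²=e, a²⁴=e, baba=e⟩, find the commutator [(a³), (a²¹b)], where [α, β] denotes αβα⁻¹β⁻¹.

[(a³), (a²¹b)] = (a³)·(a²¹b)·(a³)⁻¹·(a²¹b)⁻¹.
  (a³) · (a²¹b) = b
  b · (a²¹) = a³b
  (a³b) · (a²¹b) = a⁶

Answer: a⁶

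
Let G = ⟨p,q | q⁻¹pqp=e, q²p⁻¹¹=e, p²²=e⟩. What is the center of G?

An element z ∈ Z(G) iff z commutes with every generator.
For example p¹¹ is central: (p¹¹)·p = p¹² = p·(p¹¹); (p¹¹)·q = q⁻¹ = q·(p¹¹).
Whereas p ∉ Z(G) since p·q = pq ≠ p¹⁰q⁻¹ = q·p.
Checking each of the 44 elements this way gives Z(G) = {e, p¹¹}, of order 2.

Answer: {e, p¹¹}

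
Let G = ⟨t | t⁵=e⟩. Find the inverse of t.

The order of t is 5 (smallest k with tᵏ = e), so t⁻¹ = t⁴ = t⁴.
Check: t · (t⁴) → t · t⁴ = e, giving e as required.

Answer: t⁴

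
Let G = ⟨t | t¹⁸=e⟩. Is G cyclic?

|G| = 18. The element t has order 18 (its powers give 18 distinct elements), so ⟨t⟩ = G and G is cyclic.

Answer: Yes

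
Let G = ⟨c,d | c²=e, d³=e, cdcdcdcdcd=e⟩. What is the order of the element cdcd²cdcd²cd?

Compute successive powers until reaching e:
  (cdcd²cdcd²cd)¹ = cdcd²cdcd²cd, (cdcd²cdcd²cd)² = e.
The smallest positive k with (cdcd²cdcd²cd)ᵏ = e is 2.

Answer: 2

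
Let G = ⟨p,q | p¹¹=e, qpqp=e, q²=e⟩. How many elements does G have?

Enumerate words in the generators, reducing via the relations: the distinct elements are
  {e, p, q, pq, p², p³, p⁴, p⁵, p⁶, p⁷, p⁸, p⁹, p²q, p³q, p¹⁰, p⁴q, p⁵q, p⁶q, p⁷q, p⁸q, p⁹q, p¹⁰q}.
No further products give new elements, so |G| = 22.

Answer: 22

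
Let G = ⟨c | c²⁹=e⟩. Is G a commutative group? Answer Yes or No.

G has a single generator, so G is cyclic and hence abelian.

Answer: Yes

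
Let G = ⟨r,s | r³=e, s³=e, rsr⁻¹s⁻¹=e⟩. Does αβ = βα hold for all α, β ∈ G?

Each pair of generators commutes: r·s = rs = s·r. Since the generators pairwise commute, every element of G commutes with every other, so G is abelian.

Answer: Yes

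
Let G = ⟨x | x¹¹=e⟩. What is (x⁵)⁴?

Compute successive powers of (x⁵), reducing at each step:
  (x⁵)²: (x⁵) · x⁵ = x¹⁰
  (x⁵)³: (x¹⁰) · x⁵ = x⁴
  (x⁵)⁴: (x⁴) · x⁵ = x⁹

Answer: x⁹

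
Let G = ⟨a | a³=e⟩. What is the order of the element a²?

Compute successive powers until reaching e:
  (a²)¹ = a², (a²)² = a, (a²)³ = e.
The smallest positive k with (a²)ᵏ = e is 3.

Answer: 3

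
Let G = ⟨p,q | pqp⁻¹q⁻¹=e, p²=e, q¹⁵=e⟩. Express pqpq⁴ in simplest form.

Multiply left to right, reducing at each step:
  p · q = pq
  (pq) · p = q
  q · q⁴ = q⁵

Answer: q⁵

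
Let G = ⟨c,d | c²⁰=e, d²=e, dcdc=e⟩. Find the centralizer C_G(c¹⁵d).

⟨c¹⁵d⟩ ⊆ C_G(c¹⁵d) since powers of c¹⁵d commute with c¹⁵d; so |C_G(c¹⁵d)| ≥ |⟨c¹⁵d⟩| = 2.
By orbit–stabilizer, |C_G(c¹⁵d)| = |G| / |conj. class of c¹⁵d| = 40 / 10 = 4.
The 4 elements commuting with c¹⁵d are {e, c¹⁰, c⁵d, c¹⁵d}.

Answer: {e, c¹⁰, c⁵d, c¹⁵d}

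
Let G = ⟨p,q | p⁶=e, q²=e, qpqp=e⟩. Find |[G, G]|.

G' = [G, G] is generated by all commutators. The generator-pair commutators are: [p, q] = p².
The subgroup they normally generate is {e, p², p⁴}, of order 3.
Check: |G/G'| = 12/3 = 4 is the order of the abelianisation.

Answer: 3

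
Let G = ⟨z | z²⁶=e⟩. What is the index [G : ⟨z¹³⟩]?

First find ord(z¹³) by computing successive powers:
  (z¹³)¹ = z¹³, (z¹³)² = e.
So |⟨z¹³⟩| = ord(z¹³) = 2. With |G| = 26, by Lagrange [G : ⟨z¹³⟩] = 26/2 = 13.

Answer: 13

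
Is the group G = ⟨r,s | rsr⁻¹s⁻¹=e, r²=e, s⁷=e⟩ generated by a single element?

|G| = 14. The element rs has order 14 (its powers give 14 distinct elements), so ⟨rs⟩ = G and G is cyclic.

Answer: Yes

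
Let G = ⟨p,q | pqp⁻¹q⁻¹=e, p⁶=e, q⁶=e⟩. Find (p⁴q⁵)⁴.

Compute successive powers of (p⁴q⁵), reducing at each step:
  (p⁴q⁵)²: (p⁴q⁵) · p⁴ = p²q⁵;   (p²q⁵) · q⁵ = p²q⁴
  (p⁴q⁵)³: (p²q⁴) · p⁴ = q⁴;   (q⁴) · q⁵ = q³
  (p⁴q⁵)⁴: (q³) · p⁴ = p⁴q³;   (p⁴q³) · q⁵ = p⁴q²

Answer: p⁴q²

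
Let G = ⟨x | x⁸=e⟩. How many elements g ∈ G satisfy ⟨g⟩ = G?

G is cyclic of order 8. An element generates G iff its order is 8, and a cyclic group of order 8 has exactly φ(8) = 4 such elements.

Answer: 4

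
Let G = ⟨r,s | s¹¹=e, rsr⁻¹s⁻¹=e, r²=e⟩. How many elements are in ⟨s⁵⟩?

|⟨s⁵⟩| equals the order of s⁵. Compute successive powers until reaching e:
  (s⁵)¹ = s⁵, (s⁵)² = s¹⁰, (s⁵)³ = s⁴, (s⁵)⁴ = s⁹, (s⁵)⁵ = s³, (s⁵)⁶ = s⁸, (s⁵)⁷ = s², (s⁵)⁸ = s⁷, (s⁵)⁹ = s, (s⁵)¹⁰ = s⁶, (s⁵)¹¹ = e.
The smallest positive k with (s⁵)ᵏ = e is 11, so |⟨s⁵⟩| = 11.

Answer: 11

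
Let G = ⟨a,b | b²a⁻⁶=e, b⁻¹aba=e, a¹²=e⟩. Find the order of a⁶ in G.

Compute successive powers until reaching e:
  (a⁶)¹ = a⁶, (a⁶)² = e.
The smallest positive k with (a⁶)ᵏ = e is 2.

Answer: 2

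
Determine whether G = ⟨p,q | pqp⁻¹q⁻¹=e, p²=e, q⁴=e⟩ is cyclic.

|G| = 8, but the maximum element order in G is 4 < 8. No single element generates all of G, so G is not cyclic.

Answer: No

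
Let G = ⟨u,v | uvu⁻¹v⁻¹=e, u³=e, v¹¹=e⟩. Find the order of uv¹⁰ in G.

Compute successive powers until reaching e:
  (uv¹⁰)¹ = uv¹⁰, (uv¹⁰)² = u²v⁹, (uv¹⁰)³ = v⁸, (uv¹⁰)⁴ = uv⁷, (uv¹⁰)⁵ = u²v⁶, (uv¹⁰)⁶ = v⁵, (uv¹⁰)⁷ = uv⁴, (uv¹⁰)⁸ = u²v³, (uv¹⁰)⁹ = v², (uv¹⁰)¹⁰ = uv, (uv¹⁰)¹¹ = u², (uv¹⁰)¹² = v¹⁰, (uv¹⁰)¹³ = uv⁹, (uv¹⁰)¹⁴ = u²v⁸, (uv¹⁰)¹⁵ = v⁷, (uv¹⁰)¹⁶ = uv⁶, (uv¹⁰)¹⁷ = u²v⁵, (uv¹⁰)¹⁸ = v⁴, (uv¹⁰)¹⁹ = uv³, (uv¹⁰)²⁰ = u²v², (uv¹⁰)²¹ = v, (uv¹⁰)²² = u, (uv¹⁰)²³ = u²v¹⁰, (uv¹⁰)²⁴ = v⁹, (uv¹⁰)²⁵ = uv⁸, (uv¹⁰)²⁶ = u²v⁷, (uv¹⁰)²⁷ = v⁶, (uv¹⁰)²⁸ = uv⁵, (uv¹⁰)²⁹ = u²v⁴, (uv¹⁰)³⁰ = v³, (uv¹⁰)³¹ = uv², (uv¹⁰)³² = u²v, (uv¹⁰)³³ = e.
The smallest positive k with (uv¹⁰)ᵏ = e is 33.

Answer: 33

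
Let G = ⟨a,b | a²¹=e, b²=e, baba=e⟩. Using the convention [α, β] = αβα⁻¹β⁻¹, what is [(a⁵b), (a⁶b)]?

[(a⁵b), (a⁶b)] = (a⁵b)·(a⁶b)·(a⁵b)⁻¹·(a⁶b)⁻¹.
  (a⁵b) · (a⁶b) = a²⁰
  (a²⁰) · (a⁵b) = a⁴b
  (a⁴b) · (a⁶b) = a¹⁹

Answer: a¹⁹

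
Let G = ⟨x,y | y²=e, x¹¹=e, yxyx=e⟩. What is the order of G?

Enumerate words in the generators, reducing via the relations: the distinct elements are
  {e, x, y, xy, x², x³, x⁴, x⁵, x⁶, x⁷, x⁸, x⁹, x²y, x³y, x¹⁰, x⁴y, x⁵y, x⁶y, x⁷y, x⁸y, x⁹y, x¹⁰y}.
No further products give new elements, so |G| = 22.

Answer: 22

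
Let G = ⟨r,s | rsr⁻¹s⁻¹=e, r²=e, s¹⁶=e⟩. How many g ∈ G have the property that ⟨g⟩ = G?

⟨g⟩ = G would require ord(g) = |G| = 32, but the maximum element order in G is 16 < 32. So G is not cyclic and no single element generates it: the count is 0.

Answer: 0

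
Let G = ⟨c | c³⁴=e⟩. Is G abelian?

G has a single generator, so G is cyclic and hence abelian.

Answer: Yes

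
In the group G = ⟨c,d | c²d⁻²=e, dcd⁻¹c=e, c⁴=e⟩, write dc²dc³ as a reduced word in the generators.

Multiply left to right, reducing at each step:
  d · c² = d⁻¹
  (d⁻¹) · d = e
  e · c³ = c³

Answer: c³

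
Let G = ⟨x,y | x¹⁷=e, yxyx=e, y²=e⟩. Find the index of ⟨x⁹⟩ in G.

First find ord(x⁹) by computing successive powers:
  (x⁹)¹ = x⁹, (x⁹)² = x, (x⁹)³ = x¹⁰, (x⁹)⁴ = x², (x⁹)⁵ = x¹¹, (x⁹)⁶ = x³, (x⁹)⁷ = x¹², (x⁹)⁸ = x⁴, (x⁹)⁹ = x¹³, (x⁹)¹⁰ = x⁵, (x⁹)¹¹ = x¹⁴, (x⁹)¹² = x⁶, (x⁹)¹³ = x¹⁵, (x⁹)¹⁴ = x⁷, (x⁹)¹⁵ = x¹⁶, (x⁹)¹⁶ = x⁸, (x⁹)¹⁷ = e.
So |⟨x⁹⟩| = ord(x⁹) = 17. With |G| = 34, by Lagrange [G : ⟨x⁹⟩] = 34/17 = 2.

Answer: 2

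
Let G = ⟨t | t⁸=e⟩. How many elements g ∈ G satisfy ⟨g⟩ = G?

G is cyclic of order 8. An element generates G iff its order is 8, and a cyclic group of order 8 has exactly φ(8) = 4 such elements.

Answer: 4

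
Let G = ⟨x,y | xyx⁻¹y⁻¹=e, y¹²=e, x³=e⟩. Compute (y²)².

Compute successive powers of (y²), reducing at each step:
  (y²)²: (y²) · y² = y⁴

Answer: y⁴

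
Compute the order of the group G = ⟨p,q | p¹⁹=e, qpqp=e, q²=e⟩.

Enumerate words in the generators, reducing via the relations: the distinct elements are
  {e, p, q, pq, p², p³, p⁴, p⁵, p⁶, p⁷, p⁸, p⁹, p²q, p³q, p¹², p¹³, p¹¹, p¹⁰, p¹⁴, p¹⁵, p¹⁶, p¹⁷, p¹⁸, p⁴q, p⁵q, p⁶q, p⁷q, p⁸q, p⁹q, p¹²q, p¹³q, p¹¹q, p¹⁰q, p¹⁴q, p¹⁵q, p¹⁶q, p¹⁷q, p¹⁸q}.
No further products give new elements, so |G| = 38.

Answer: 38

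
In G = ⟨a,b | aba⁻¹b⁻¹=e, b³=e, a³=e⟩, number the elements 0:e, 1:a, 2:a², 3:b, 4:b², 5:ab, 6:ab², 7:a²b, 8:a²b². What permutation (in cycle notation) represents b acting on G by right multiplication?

(0 3 4)(1 5 6)(2 7 8)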